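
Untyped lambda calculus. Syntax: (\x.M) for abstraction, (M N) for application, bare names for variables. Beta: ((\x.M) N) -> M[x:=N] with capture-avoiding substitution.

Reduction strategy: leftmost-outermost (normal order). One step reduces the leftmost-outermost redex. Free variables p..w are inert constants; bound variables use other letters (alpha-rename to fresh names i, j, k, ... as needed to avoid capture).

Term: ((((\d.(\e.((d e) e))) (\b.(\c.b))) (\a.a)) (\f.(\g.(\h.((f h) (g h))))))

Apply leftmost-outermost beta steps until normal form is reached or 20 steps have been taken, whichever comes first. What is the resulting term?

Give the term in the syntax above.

Answer: (\f.(\g.(\h.((f h) (g h)))))

Derivation:
Step 0: ((((\d.(\e.((d e) e))) (\b.(\c.b))) (\a.a)) (\f.(\g.(\h.((f h) (g h))))))
Step 1: (((\e.(((\b.(\c.b)) e) e)) (\a.a)) (\f.(\g.(\h.((f h) (g h))))))
Step 2: ((((\b.(\c.b)) (\a.a)) (\a.a)) (\f.(\g.(\h.((f h) (g h))))))
Step 3: (((\c.(\a.a)) (\a.a)) (\f.(\g.(\h.((f h) (g h))))))
Step 4: ((\a.a) (\f.(\g.(\h.((f h) (g h))))))
Step 5: (\f.(\g.(\h.((f h) (g h)))))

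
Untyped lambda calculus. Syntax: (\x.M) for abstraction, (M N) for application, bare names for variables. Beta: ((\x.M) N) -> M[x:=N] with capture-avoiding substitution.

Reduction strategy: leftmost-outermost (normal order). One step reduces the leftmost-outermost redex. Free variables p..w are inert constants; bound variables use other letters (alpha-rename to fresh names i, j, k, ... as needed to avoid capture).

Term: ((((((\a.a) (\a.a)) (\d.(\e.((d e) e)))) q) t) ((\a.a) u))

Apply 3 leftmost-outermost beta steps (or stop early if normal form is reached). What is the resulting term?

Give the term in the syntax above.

Answer: (((\e.((q e) e)) t) ((\a.a) u))

Derivation:
Step 0: ((((((\a.a) (\a.a)) (\d.(\e.((d e) e)))) q) t) ((\a.a) u))
Step 1: (((((\a.a) (\d.(\e.((d e) e)))) q) t) ((\a.a) u))
Step 2: ((((\d.(\e.((d e) e))) q) t) ((\a.a) u))
Step 3: (((\e.((q e) e)) t) ((\a.a) u))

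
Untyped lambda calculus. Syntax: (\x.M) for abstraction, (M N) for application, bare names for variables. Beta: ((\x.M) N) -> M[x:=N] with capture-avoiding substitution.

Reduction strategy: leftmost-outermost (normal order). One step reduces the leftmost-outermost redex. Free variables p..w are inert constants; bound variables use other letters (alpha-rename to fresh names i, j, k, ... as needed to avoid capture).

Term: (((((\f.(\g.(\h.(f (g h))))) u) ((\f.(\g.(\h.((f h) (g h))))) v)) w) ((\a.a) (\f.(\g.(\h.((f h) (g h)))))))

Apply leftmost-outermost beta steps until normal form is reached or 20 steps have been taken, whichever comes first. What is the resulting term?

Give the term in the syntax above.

Answer: ((u (\h.((v h) (w h)))) (\f.(\g.(\h.((f h) (g h))))))

Derivation:
Step 0: (((((\f.(\g.(\h.(f (g h))))) u) ((\f.(\g.(\h.((f h) (g h))))) v)) w) ((\a.a) (\f.(\g.(\h.((f h) (g h)))))))
Step 1: ((((\g.(\h.(u (g h)))) ((\f.(\g.(\h.((f h) (g h))))) v)) w) ((\a.a) (\f.(\g.(\h.((f h) (g h)))))))
Step 2: (((\h.(u (((\f.(\g.(\h.((f h) (g h))))) v) h))) w) ((\a.a) (\f.(\g.(\h.((f h) (g h)))))))
Step 3: ((u (((\f.(\g.(\h.((f h) (g h))))) v) w)) ((\a.a) (\f.(\g.(\h.((f h) (g h)))))))
Step 4: ((u ((\g.(\h.((v h) (g h)))) w)) ((\a.a) (\f.(\g.(\h.((f h) (g h)))))))
Step 5: ((u (\h.((v h) (w h)))) ((\a.a) (\f.(\g.(\h.((f h) (g h)))))))
Step 6: ((u (\h.((v h) (w h)))) (\f.(\g.(\h.((f h) (g h))))))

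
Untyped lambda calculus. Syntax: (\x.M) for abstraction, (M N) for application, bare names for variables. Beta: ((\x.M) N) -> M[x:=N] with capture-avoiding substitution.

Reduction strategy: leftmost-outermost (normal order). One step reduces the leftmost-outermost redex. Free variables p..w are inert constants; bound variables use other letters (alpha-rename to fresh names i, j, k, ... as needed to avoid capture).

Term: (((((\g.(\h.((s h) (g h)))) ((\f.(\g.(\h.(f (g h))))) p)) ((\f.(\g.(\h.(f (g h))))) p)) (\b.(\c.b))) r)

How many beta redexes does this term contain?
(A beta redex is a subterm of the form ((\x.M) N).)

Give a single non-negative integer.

Term: (((((\g.(\h.((s h) (g h)))) ((\f.(\g.(\h.(f (g h))))) p)) ((\f.(\g.(\h.(f (g h))))) p)) (\b.(\c.b))) r)
  Redex: ((\g.(\h.((s h) (g h)))) ((\f.(\g.(\h.(f (g h))))) p))
  Redex: ((\f.(\g.(\h.(f (g h))))) p)
  Redex: ((\f.(\g.(\h.(f (g h))))) p)
Total redexes: 3

Answer: 3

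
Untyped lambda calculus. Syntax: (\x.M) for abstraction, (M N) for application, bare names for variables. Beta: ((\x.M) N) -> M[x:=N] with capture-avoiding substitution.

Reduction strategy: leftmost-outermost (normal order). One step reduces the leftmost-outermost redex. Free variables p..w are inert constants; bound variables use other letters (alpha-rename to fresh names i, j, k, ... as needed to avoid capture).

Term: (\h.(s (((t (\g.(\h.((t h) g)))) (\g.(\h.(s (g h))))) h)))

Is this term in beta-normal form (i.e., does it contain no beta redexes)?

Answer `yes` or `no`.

Term: (\h.(s (((t (\g.(\h.((t h) g)))) (\g.(\h.(s (g h))))) h)))
No beta redexes found.

Answer: yes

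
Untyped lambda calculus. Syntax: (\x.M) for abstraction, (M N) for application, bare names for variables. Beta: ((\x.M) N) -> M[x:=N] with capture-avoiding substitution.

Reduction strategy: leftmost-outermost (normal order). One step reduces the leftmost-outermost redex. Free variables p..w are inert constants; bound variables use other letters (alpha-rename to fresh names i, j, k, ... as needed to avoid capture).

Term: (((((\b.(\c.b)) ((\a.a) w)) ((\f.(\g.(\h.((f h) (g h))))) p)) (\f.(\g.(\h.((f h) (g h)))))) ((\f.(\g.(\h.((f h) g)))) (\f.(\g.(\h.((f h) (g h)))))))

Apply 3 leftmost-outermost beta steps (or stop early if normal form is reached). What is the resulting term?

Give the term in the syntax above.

Answer: ((w (\f.(\g.(\h.((f h) (g h)))))) ((\f.(\g.(\h.((f h) g)))) (\f.(\g.(\h.((f h) (g h)))))))

Derivation:
Step 0: (((((\b.(\c.b)) ((\a.a) w)) ((\f.(\g.(\h.((f h) (g h))))) p)) (\f.(\g.(\h.((f h) (g h)))))) ((\f.(\g.(\h.((f h) g)))) (\f.(\g.(\h.((f h) (g h)))))))
Step 1: ((((\c.((\a.a) w)) ((\f.(\g.(\h.((f h) (g h))))) p)) (\f.(\g.(\h.((f h) (g h)))))) ((\f.(\g.(\h.((f h) g)))) (\f.(\g.(\h.((f h) (g h)))))))
Step 2: ((((\a.a) w) (\f.(\g.(\h.((f h) (g h)))))) ((\f.(\g.(\h.((f h) g)))) (\f.(\g.(\h.((f h) (g h)))))))
Step 3: ((w (\f.(\g.(\h.((f h) (g h)))))) ((\f.(\g.(\h.((f h) g)))) (\f.(\g.(\h.((f h) (g h)))))))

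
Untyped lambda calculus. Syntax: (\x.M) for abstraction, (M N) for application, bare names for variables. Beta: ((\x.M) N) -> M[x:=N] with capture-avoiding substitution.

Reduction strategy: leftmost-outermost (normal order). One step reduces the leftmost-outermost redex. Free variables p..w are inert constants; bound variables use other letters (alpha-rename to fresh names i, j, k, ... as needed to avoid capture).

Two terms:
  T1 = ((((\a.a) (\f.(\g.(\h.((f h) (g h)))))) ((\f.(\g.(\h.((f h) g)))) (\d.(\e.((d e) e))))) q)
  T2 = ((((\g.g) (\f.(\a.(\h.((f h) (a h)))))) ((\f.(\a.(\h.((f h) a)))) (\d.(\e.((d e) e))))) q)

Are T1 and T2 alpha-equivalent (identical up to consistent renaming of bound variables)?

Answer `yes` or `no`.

Term 1: ((((\a.a) (\f.(\g.(\h.((f h) (g h)))))) ((\f.(\g.(\h.((f h) g)))) (\d.(\e.((d e) e))))) q)
Term 2: ((((\g.g) (\f.(\a.(\h.((f h) (a h)))))) ((\f.(\a.(\h.((f h) a)))) (\d.(\e.((d e) e))))) q)
Alpha-equivalence: compare structure up to binder renaming.
Result: True

Answer: yes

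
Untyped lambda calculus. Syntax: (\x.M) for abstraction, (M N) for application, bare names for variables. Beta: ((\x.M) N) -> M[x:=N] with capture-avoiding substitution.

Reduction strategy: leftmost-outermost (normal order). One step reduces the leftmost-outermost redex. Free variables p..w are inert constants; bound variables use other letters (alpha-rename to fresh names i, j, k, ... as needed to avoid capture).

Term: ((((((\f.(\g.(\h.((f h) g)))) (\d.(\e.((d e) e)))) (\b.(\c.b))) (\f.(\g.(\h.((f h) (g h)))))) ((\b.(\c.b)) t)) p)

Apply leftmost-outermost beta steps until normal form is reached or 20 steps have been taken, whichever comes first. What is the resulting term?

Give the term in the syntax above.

Answer: t

Derivation:
Step 0: ((((((\f.(\g.(\h.((f h) g)))) (\d.(\e.((d e) e)))) (\b.(\c.b))) (\f.(\g.(\h.((f h) (g h)))))) ((\b.(\c.b)) t)) p)
Step 1: (((((\g.(\h.(((\d.(\e.((d e) e))) h) g))) (\b.(\c.b))) (\f.(\g.(\h.((f h) (g h)))))) ((\b.(\c.b)) t)) p)
Step 2: ((((\h.(((\d.(\e.((d e) e))) h) (\b.(\c.b)))) (\f.(\g.(\h.((f h) (g h)))))) ((\b.(\c.b)) t)) p)
Step 3: (((((\d.(\e.((d e) e))) (\f.(\g.(\h.((f h) (g h)))))) (\b.(\c.b))) ((\b.(\c.b)) t)) p)
Step 4: ((((\e.(((\f.(\g.(\h.((f h) (g h))))) e) e)) (\b.(\c.b))) ((\b.(\c.b)) t)) p)
Step 5: (((((\f.(\g.(\h.((f h) (g h))))) (\b.(\c.b))) (\b.(\c.b))) ((\b.(\c.b)) t)) p)
Step 6: ((((\g.(\h.(((\b.(\c.b)) h) (g h)))) (\b.(\c.b))) ((\b.(\c.b)) t)) p)
Step 7: (((\h.(((\b.(\c.b)) h) ((\b.(\c.b)) h))) ((\b.(\c.b)) t)) p)
Step 8: ((((\b.(\c.b)) ((\b.(\c.b)) t)) ((\b.(\c.b)) ((\b.(\c.b)) t))) p)
Step 9: (((\c.((\b.(\c.b)) t)) ((\b.(\c.b)) ((\b.(\c.b)) t))) p)
Step 10: (((\b.(\c.b)) t) p)
Step 11: ((\c.t) p)
Step 12: t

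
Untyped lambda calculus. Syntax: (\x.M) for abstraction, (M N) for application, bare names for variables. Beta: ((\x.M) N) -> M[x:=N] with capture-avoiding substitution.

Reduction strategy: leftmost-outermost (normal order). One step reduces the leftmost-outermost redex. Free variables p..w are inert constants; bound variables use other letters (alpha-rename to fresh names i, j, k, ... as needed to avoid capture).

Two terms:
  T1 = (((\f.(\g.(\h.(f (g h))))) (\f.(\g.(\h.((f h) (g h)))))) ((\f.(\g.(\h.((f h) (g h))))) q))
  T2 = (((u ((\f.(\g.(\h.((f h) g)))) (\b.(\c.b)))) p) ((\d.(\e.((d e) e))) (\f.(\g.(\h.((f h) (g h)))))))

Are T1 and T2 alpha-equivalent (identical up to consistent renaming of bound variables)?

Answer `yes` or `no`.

Term 1: (((\f.(\g.(\h.(f (g h))))) (\f.(\g.(\h.((f h) (g h)))))) ((\f.(\g.(\h.((f h) (g h))))) q))
Term 2: (((u ((\f.(\g.(\h.((f h) g)))) (\b.(\c.b)))) p) ((\d.(\e.((d e) e))) (\f.(\g.(\h.((f h) (g h)))))))
Alpha-equivalence: compare structure up to binder renaming.
Result: False

Answer: no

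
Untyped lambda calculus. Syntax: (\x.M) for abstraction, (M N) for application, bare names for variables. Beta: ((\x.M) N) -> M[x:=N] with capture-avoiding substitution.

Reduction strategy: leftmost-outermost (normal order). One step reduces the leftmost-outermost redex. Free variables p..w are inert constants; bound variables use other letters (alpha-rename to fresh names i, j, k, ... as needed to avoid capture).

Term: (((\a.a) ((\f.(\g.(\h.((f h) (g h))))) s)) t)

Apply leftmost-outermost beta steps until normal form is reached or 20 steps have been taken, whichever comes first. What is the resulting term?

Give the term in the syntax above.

Answer: (\h.((s h) (t h)))

Derivation:
Step 0: (((\a.a) ((\f.(\g.(\h.((f h) (g h))))) s)) t)
Step 1: (((\f.(\g.(\h.((f h) (g h))))) s) t)
Step 2: ((\g.(\h.((s h) (g h)))) t)
Step 3: (\h.((s h) (t h)))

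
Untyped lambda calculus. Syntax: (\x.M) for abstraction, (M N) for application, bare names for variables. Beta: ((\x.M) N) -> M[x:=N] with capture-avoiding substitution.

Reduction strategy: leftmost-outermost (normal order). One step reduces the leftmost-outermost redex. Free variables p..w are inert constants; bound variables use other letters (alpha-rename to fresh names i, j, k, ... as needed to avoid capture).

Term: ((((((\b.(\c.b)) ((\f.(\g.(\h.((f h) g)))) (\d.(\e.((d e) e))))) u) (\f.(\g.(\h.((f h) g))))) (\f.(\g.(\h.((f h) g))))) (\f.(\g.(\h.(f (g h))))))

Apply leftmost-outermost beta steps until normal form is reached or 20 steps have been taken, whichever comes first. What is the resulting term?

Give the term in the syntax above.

Answer: (\h.(\i.(h (\g.(\h.((i h) g))))))

Derivation:
Step 0: ((((((\b.(\c.b)) ((\f.(\g.(\h.((f h) g)))) (\d.(\e.((d e) e))))) u) (\f.(\g.(\h.((f h) g))))) (\f.(\g.(\h.((f h) g))))) (\f.(\g.(\h.(f (g h))))))
Step 1: (((((\c.((\f.(\g.(\h.((f h) g)))) (\d.(\e.((d e) e))))) u) (\f.(\g.(\h.((f h) g))))) (\f.(\g.(\h.((f h) g))))) (\f.(\g.(\h.(f (g h))))))
Step 2: (((((\f.(\g.(\h.((f h) g)))) (\d.(\e.((d e) e)))) (\f.(\g.(\h.((f h) g))))) (\f.(\g.(\h.((f h) g))))) (\f.(\g.(\h.(f (g h))))))
Step 3: ((((\g.(\h.(((\d.(\e.((d e) e))) h) g))) (\f.(\g.(\h.((f h) g))))) (\f.(\g.(\h.((f h) g))))) (\f.(\g.(\h.(f (g h))))))
Step 4: (((\h.(((\d.(\e.((d e) e))) h) (\f.(\g.(\h.((f h) g)))))) (\f.(\g.(\h.((f h) g))))) (\f.(\g.(\h.(f (g h))))))
Step 5: ((((\d.(\e.((d e) e))) (\f.(\g.(\h.((f h) g))))) (\f.(\g.(\h.((f h) g))))) (\f.(\g.(\h.(f (g h))))))
Step 6: (((\e.(((\f.(\g.(\h.((f h) g)))) e) e)) (\f.(\g.(\h.((f h) g))))) (\f.(\g.(\h.(f (g h))))))
Step 7: ((((\f.(\g.(\h.((f h) g)))) (\f.(\g.(\h.((f h) g))))) (\f.(\g.(\h.((f h) g))))) (\f.(\g.(\h.(f (g h))))))
Step 8: (((\g.(\h.(((\f.(\g.(\h.((f h) g)))) h) g))) (\f.(\g.(\h.((f h) g))))) (\f.(\g.(\h.(f (g h))))))
Step 9: ((\h.(((\f.(\g.(\h.((f h) g)))) h) (\f.(\g.(\h.((f h) g)))))) (\f.(\g.(\h.(f (g h))))))
Step 10: (((\f.(\g.(\h.((f h) g)))) (\f.(\g.(\h.(f (g h)))))) (\f.(\g.(\h.((f h) g)))))
Step 11: ((\g.(\h.(((\f.(\g.(\h.(f (g h))))) h) g))) (\f.(\g.(\h.((f h) g)))))
Step 12: (\h.(((\f.(\g.(\h.(f (g h))))) h) (\f.(\g.(\h.((f h) g))))))
Step 13: (\h.((\g.(\i.(h (g i)))) (\f.(\g.(\h.((f h) g))))))
Step 14: (\h.(\i.(h ((\f.(\g.(\h.((f h) g)))) i))))
Step 15: (\h.(\i.(h (\g.(\h.((i h) g))))))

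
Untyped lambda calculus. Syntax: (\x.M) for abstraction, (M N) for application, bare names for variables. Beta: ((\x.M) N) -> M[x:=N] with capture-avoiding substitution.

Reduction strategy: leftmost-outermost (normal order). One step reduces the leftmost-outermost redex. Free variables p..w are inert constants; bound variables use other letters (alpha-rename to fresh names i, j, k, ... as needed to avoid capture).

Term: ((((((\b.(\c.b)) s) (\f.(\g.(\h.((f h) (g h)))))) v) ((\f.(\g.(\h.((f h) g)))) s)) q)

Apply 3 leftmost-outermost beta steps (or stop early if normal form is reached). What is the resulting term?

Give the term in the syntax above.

Step 0: ((((((\b.(\c.b)) s) (\f.(\g.(\h.((f h) (g h)))))) v) ((\f.(\g.(\h.((f h) g)))) s)) q)
Step 1: (((((\c.s) (\f.(\g.(\h.((f h) (g h)))))) v) ((\f.(\g.(\h.((f h) g)))) s)) q)
Step 2: (((s v) ((\f.(\g.(\h.((f h) g)))) s)) q)
Step 3: (((s v) (\g.(\h.((s h) g)))) q)

Answer: (((s v) (\g.(\h.((s h) g)))) q)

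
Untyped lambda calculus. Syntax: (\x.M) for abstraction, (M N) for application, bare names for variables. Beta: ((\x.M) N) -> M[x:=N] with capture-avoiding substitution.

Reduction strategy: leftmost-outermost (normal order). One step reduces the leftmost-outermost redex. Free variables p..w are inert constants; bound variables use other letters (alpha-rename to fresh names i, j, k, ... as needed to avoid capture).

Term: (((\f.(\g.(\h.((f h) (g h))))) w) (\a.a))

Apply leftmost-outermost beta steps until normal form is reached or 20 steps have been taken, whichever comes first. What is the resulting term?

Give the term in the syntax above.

Step 0: (((\f.(\g.(\h.((f h) (g h))))) w) (\a.a))
Step 1: ((\g.(\h.((w h) (g h)))) (\a.a))
Step 2: (\h.((w h) ((\a.a) h)))
Step 3: (\h.((w h) h))

Answer: (\h.((w h) h))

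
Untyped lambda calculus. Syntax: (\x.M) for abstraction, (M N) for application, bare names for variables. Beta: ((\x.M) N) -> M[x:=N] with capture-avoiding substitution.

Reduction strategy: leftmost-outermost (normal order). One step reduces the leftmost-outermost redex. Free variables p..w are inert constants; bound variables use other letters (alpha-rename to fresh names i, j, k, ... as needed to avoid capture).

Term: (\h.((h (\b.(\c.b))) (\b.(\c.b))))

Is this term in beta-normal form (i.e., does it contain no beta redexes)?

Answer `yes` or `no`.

Term: (\h.((h (\b.(\c.b))) (\b.(\c.b))))
No beta redexes found.

Answer: yes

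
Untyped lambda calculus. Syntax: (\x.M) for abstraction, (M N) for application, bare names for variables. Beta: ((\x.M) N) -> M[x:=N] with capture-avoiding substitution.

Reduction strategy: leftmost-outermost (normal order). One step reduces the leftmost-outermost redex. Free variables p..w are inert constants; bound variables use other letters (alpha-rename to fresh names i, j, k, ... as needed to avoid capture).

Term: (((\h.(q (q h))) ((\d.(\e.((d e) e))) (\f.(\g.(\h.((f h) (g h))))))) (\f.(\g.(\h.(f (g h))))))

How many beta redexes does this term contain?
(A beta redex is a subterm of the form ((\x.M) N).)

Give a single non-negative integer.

Answer: 2

Derivation:
Term: (((\h.(q (q h))) ((\d.(\e.((d e) e))) (\f.(\g.(\h.((f h) (g h))))))) (\f.(\g.(\h.(f (g h))))))
  Redex: ((\h.(q (q h))) ((\d.(\e.((d e) e))) (\f.(\g.(\h.((f h) (g h)))))))
  Redex: ((\d.(\e.((d e) e))) (\f.(\g.(\h.((f h) (g h))))))
Total redexes: 2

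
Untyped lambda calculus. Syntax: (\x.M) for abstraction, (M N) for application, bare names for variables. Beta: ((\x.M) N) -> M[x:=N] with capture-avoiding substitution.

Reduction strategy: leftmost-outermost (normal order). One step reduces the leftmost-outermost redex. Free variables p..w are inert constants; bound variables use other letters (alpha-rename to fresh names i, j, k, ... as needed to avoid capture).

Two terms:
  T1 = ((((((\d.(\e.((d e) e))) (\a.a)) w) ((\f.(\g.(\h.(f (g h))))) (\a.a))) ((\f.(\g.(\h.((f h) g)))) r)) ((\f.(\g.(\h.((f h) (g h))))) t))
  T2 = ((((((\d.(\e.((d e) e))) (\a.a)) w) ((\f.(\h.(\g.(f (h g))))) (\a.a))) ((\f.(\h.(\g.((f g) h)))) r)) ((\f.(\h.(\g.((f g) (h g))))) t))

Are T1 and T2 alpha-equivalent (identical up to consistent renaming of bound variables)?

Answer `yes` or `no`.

Term 1: ((((((\d.(\e.((d e) e))) (\a.a)) w) ((\f.(\g.(\h.(f (g h))))) (\a.a))) ((\f.(\g.(\h.((f h) g)))) r)) ((\f.(\g.(\h.((f h) (g h))))) t))
Term 2: ((((((\d.(\e.((d e) e))) (\a.a)) w) ((\f.(\h.(\g.(f (h g))))) (\a.a))) ((\f.(\h.(\g.((f g) h)))) r)) ((\f.(\h.(\g.((f g) (h g))))) t))
Alpha-equivalence: compare structure up to binder renaming.
Result: True

Answer: yes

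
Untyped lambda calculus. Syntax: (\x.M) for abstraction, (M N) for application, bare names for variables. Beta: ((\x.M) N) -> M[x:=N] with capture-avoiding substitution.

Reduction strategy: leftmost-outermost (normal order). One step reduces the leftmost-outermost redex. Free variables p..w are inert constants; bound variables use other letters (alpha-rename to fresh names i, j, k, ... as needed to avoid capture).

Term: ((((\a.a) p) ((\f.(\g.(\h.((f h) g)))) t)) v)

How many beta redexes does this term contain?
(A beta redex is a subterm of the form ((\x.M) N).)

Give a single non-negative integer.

Term: ((((\a.a) p) ((\f.(\g.(\h.((f h) g)))) t)) v)
  Redex: ((\a.a) p)
  Redex: ((\f.(\g.(\h.((f h) g)))) t)
Total redexes: 2

Answer: 2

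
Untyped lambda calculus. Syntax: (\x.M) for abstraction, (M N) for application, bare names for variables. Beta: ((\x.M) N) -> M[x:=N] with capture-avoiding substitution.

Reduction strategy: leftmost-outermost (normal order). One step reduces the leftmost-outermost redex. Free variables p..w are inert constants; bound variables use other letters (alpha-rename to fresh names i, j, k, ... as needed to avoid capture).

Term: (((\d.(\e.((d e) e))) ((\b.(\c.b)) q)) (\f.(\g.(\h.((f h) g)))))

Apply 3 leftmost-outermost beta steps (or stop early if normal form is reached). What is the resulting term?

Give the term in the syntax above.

Answer: (((\c.q) (\f.(\g.(\h.((f h) g))))) (\f.(\g.(\h.((f h) g)))))

Derivation:
Step 0: (((\d.(\e.((d e) e))) ((\b.(\c.b)) q)) (\f.(\g.(\h.((f h) g)))))
Step 1: ((\e.((((\b.(\c.b)) q) e) e)) (\f.(\g.(\h.((f h) g)))))
Step 2: ((((\b.(\c.b)) q) (\f.(\g.(\h.((f h) g))))) (\f.(\g.(\h.((f h) g)))))
Step 3: (((\c.q) (\f.(\g.(\h.((f h) g))))) (\f.(\g.(\h.((f h) g)))))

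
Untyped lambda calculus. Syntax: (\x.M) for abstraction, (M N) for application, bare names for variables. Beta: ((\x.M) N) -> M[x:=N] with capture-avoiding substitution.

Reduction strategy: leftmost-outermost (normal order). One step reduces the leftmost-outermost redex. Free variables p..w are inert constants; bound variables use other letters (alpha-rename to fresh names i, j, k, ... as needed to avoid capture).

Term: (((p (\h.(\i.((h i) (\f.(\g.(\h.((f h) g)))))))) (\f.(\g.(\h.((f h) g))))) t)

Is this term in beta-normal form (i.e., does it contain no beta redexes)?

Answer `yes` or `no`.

Answer: yes

Derivation:
Term: (((p (\h.(\i.((h i) (\f.(\g.(\h.((f h) g)))))))) (\f.(\g.(\h.((f h) g))))) t)
No beta redexes found.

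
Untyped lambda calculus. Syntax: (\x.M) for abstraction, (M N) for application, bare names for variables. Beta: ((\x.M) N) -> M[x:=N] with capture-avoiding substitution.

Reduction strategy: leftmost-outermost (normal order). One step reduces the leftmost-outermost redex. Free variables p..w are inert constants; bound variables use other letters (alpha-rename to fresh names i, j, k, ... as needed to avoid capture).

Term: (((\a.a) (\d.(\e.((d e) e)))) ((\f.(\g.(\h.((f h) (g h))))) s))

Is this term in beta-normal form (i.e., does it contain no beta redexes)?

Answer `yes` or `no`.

Answer: no

Derivation:
Term: (((\a.a) (\d.(\e.((d e) e)))) ((\f.(\g.(\h.((f h) (g h))))) s))
Found 2 beta redex(es).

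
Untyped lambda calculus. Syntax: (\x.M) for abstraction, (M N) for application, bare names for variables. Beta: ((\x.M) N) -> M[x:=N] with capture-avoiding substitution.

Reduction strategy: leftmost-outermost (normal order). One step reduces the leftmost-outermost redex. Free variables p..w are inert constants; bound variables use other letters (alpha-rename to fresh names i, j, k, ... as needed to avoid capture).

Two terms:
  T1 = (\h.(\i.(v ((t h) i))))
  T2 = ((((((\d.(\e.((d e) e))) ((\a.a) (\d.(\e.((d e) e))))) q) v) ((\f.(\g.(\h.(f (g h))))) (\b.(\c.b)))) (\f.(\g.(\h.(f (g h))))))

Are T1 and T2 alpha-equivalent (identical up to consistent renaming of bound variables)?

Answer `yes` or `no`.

Term 1: (\h.(\i.(v ((t h) i))))
Term 2: ((((((\d.(\e.((d e) e))) ((\a.a) (\d.(\e.((d e) e))))) q) v) ((\f.(\g.(\h.(f (g h))))) (\b.(\c.b)))) (\f.(\g.(\h.(f (g h))))))
Alpha-equivalence: compare structure up to binder renaming.
Result: False

Answer: no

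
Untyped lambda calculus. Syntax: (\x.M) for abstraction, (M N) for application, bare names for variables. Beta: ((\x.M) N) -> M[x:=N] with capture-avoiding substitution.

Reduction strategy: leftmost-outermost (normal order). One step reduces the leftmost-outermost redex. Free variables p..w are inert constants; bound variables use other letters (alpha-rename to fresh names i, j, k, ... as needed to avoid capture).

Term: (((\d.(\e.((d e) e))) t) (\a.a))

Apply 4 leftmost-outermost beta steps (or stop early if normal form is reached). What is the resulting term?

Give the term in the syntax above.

Answer: ((t (\a.a)) (\a.a))

Derivation:
Step 0: (((\d.(\e.((d e) e))) t) (\a.a))
Step 1: ((\e.((t e) e)) (\a.a))
Step 2: ((t (\a.a)) (\a.a))
Step 3: (normal form reached)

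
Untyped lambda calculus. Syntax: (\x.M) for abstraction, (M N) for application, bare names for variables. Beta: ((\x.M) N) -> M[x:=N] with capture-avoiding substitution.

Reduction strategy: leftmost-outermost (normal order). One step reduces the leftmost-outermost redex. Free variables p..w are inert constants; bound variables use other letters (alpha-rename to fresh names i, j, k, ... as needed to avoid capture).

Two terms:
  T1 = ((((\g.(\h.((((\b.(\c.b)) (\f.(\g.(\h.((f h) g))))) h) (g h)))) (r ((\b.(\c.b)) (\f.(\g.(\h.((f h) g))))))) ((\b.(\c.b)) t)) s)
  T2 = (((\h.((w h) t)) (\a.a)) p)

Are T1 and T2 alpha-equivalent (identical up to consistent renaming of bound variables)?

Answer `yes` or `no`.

Term 1: ((((\g.(\h.((((\b.(\c.b)) (\f.(\g.(\h.((f h) g))))) h) (g h)))) (r ((\b.(\c.b)) (\f.(\g.(\h.((f h) g))))))) ((\b.(\c.b)) t)) s)
Term 2: (((\h.((w h) t)) (\a.a)) p)
Alpha-equivalence: compare structure up to binder renaming.
Result: False

Answer: no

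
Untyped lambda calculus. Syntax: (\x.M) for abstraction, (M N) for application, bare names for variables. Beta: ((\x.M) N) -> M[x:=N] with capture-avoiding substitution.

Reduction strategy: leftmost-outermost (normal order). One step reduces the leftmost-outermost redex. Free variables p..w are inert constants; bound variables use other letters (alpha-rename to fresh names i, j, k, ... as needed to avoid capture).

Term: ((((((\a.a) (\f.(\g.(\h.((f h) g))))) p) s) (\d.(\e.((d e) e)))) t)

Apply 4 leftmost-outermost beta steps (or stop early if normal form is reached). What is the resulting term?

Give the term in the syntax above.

Step 0: ((((((\a.a) (\f.(\g.(\h.((f h) g))))) p) s) (\d.(\e.((d e) e)))) t)
Step 1: (((((\f.(\g.(\h.((f h) g)))) p) s) (\d.(\e.((d e) e)))) t)
Step 2: ((((\g.(\h.((p h) g))) s) (\d.(\e.((d e) e)))) t)
Step 3: (((\h.((p h) s)) (\d.(\e.((d e) e)))) t)
Step 4: (((p (\d.(\e.((d e) e)))) s) t)

Answer: (((p (\d.(\e.((d e) e)))) s) t)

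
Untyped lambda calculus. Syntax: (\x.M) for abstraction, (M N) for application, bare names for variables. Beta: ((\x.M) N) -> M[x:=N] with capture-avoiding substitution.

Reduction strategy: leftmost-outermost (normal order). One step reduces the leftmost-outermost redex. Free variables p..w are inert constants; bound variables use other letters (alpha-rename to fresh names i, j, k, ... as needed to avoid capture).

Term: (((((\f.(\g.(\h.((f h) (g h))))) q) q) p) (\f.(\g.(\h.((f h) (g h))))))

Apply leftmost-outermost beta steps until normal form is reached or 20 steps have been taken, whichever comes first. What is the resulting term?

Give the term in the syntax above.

Answer: (((q p) (q p)) (\f.(\g.(\h.((f h) (g h))))))

Derivation:
Step 0: (((((\f.(\g.(\h.((f h) (g h))))) q) q) p) (\f.(\g.(\h.((f h) (g h))))))
Step 1: ((((\g.(\h.((q h) (g h)))) q) p) (\f.(\g.(\h.((f h) (g h))))))
Step 2: (((\h.((q h) (q h))) p) (\f.(\g.(\h.((f h) (g h))))))
Step 3: (((q p) (q p)) (\f.(\g.(\h.((f h) (g h))))))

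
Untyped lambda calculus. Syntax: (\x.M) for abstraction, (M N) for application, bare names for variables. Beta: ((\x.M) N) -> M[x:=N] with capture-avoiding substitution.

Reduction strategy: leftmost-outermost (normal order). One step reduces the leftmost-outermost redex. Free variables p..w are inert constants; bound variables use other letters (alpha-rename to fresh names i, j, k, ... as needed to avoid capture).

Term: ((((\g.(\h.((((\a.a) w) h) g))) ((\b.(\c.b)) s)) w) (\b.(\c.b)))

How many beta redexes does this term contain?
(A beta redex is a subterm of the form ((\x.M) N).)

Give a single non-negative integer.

Term: ((((\g.(\h.((((\a.a) w) h) g))) ((\b.(\c.b)) s)) w) (\b.(\c.b)))
  Redex: ((\g.(\h.((((\a.a) w) h) g))) ((\b.(\c.b)) s))
  Redex: ((\a.a) w)
  Redex: ((\b.(\c.b)) s)
Total redexes: 3

Answer: 3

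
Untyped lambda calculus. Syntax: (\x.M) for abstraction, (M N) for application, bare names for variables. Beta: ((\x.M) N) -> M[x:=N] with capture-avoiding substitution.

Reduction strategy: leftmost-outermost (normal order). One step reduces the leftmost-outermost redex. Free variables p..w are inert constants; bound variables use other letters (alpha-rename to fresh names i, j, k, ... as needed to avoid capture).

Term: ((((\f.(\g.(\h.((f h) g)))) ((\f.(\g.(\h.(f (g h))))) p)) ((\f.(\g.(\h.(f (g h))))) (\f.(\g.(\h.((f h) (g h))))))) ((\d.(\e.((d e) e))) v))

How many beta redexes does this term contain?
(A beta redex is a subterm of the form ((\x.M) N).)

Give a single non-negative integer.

Term: ((((\f.(\g.(\h.((f h) g)))) ((\f.(\g.(\h.(f (g h))))) p)) ((\f.(\g.(\h.(f (g h))))) (\f.(\g.(\h.((f h) (g h))))))) ((\d.(\e.((d e) e))) v))
  Redex: ((\f.(\g.(\h.((f h) g)))) ((\f.(\g.(\h.(f (g h))))) p))
  Redex: ((\f.(\g.(\h.(f (g h))))) p)
  Redex: ((\f.(\g.(\h.(f (g h))))) (\f.(\g.(\h.((f h) (g h))))))
  Redex: ((\d.(\e.((d e) e))) v)
Total redexes: 4

Answer: 4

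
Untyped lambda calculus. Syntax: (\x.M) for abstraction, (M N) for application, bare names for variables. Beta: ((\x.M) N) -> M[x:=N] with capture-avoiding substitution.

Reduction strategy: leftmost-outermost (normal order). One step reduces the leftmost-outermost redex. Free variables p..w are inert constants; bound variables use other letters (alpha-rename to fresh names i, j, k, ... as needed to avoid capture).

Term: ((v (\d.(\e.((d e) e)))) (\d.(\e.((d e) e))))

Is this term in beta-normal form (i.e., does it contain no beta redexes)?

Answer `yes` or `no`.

Answer: yes

Derivation:
Term: ((v (\d.(\e.((d e) e)))) (\d.(\e.((d e) e))))
No beta redexes found.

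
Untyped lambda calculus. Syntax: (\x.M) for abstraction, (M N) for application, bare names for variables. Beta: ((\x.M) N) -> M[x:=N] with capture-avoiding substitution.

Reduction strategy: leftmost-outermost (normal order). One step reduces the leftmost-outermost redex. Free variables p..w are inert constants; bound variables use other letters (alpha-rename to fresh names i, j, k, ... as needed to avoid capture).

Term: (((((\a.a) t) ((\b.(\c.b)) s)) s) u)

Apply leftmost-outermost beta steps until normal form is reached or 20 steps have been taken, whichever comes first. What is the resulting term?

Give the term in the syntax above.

Answer: (((t (\c.s)) s) u)

Derivation:
Step 0: (((((\a.a) t) ((\b.(\c.b)) s)) s) u)
Step 1: (((t ((\b.(\c.b)) s)) s) u)
Step 2: (((t (\c.s)) s) u)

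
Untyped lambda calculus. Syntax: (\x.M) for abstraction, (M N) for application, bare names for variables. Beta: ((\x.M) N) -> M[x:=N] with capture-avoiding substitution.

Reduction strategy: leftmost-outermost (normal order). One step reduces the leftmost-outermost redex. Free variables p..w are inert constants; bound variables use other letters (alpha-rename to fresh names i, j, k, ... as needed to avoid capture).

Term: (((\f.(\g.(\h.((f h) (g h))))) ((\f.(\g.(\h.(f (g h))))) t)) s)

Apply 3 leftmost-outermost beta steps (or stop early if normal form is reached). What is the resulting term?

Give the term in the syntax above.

Step 0: (((\f.(\g.(\h.((f h) (g h))))) ((\f.(\g.(\h.(f (g h))))) t)) s)
Step 1: ((\g.(\h.((((\f.(\g.(\h.(f (g h))))) t) h) (g h)))) s)
Step 2: (\h.((((\f.(\g.(\h.(f (g h))))) t) h) (s h)))
Step 3: (\h.(((\g.(\h.(t (g h)))) h) (s h)))

Answer: (\h.(((\g.(\h.(t (g h)))) h) (s h)))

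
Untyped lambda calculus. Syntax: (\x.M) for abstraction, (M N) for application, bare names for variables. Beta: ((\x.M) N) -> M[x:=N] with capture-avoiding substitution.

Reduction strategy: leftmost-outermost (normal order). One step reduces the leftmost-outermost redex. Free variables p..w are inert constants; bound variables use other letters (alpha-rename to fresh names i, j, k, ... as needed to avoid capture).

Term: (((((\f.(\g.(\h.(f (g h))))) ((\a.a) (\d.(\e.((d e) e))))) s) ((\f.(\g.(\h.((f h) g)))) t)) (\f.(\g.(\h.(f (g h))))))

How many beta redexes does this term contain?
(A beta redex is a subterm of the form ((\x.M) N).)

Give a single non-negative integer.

Answer: 3

Derivation:
Term: (((((\f.(\g.(\h.(f (g h))))) ((\a.a) (\d.(\e.((d e) e))))) s) ((\f.(\g.(\h.((f h) g)))) t)) (\f.(\g.(\h.(f (g h))))))
  Redex: ((\f.(\g.(\h.(f (g h))))) ((\a.a) (\d.(\e.((d e) e)))))
  Redex: ((\a.a) (\d.(\e.((d e) e))))
  Redex: ((\f.(\g.(\h.((f h) g)))) t)
Total redexes: 3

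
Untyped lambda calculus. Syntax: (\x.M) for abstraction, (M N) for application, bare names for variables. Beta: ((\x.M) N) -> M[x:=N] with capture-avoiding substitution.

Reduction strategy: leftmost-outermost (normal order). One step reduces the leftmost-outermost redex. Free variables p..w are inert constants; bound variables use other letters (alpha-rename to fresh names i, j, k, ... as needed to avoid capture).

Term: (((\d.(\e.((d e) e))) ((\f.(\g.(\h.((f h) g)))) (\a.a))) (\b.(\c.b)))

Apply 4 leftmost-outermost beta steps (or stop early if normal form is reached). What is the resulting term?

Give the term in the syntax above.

Step 0: (((\d.(\e.((d e) e))) ((\f.(\g.(\h.((f h) g)))) (\a.a))) (\b.(\c.b)))
Step 1: ((\e.((((\f.(\g.(\h.((f h) g)))) (\a.a)) e) e)) (\b.(\c.b)))
Step 2: ((((\f.(\g.(\h.((f h) g)))) (\a.a)) (\b.(\c.b))) (\b.(\c.b)))
Step 3: (((\g.(\h.(((\a.a) h) g))) (\b.(\c.b))) (\b.(\c.b)))
Step 4: ((\h.(((\a.a) h) (\b.(\c.b)))) (\b.(\c.b)))

Answer: ((\h.(((\a.a) h) (\b.(\c.b)))) (\b.(\c.b)))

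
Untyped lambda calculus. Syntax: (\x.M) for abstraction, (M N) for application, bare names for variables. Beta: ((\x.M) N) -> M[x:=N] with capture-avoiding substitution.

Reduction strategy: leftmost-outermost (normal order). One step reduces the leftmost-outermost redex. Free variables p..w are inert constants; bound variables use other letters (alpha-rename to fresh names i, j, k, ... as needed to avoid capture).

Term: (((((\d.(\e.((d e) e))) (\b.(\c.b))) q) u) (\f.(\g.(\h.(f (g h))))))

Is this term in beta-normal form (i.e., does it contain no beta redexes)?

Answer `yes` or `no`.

Answer: no

Derivation:
Term: (((((\d.(\e.((d e) e))) (\b.(\c.b))) q) u) (\f.(\g.(\h.(f (g h))))))
Found 1 beta redex(es).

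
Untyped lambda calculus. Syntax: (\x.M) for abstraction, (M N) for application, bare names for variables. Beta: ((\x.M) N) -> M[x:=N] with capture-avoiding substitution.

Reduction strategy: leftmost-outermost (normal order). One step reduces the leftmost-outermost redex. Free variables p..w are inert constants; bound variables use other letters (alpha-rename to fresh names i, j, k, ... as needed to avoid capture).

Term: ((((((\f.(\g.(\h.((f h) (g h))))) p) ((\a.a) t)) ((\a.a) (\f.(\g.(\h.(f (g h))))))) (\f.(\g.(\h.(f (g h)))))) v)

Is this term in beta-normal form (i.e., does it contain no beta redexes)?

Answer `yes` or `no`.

Answer: no

Derivation:
Term: ((((((\f.(\g.(\h.((f h) (g h))))) p) ((\a.a) t)) ((\a.a) (\f.(\g.(\h.(f (g h))))))) (\f.(\g.(\h.(f (g h)))))) v)
Found 3 beta redex(es).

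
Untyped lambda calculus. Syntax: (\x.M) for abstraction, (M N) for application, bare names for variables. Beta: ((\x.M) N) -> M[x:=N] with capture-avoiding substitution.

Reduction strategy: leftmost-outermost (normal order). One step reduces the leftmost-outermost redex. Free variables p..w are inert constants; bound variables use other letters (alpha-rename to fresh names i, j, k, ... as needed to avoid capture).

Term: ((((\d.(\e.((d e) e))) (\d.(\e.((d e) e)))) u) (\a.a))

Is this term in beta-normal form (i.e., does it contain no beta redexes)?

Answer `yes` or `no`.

Answer: no

Derivation:
Term: ((((\d.(\e.((d e) e))) (\d.(\e.((d e) e)))) u) (\a.a))
Found 1 beta redex(es).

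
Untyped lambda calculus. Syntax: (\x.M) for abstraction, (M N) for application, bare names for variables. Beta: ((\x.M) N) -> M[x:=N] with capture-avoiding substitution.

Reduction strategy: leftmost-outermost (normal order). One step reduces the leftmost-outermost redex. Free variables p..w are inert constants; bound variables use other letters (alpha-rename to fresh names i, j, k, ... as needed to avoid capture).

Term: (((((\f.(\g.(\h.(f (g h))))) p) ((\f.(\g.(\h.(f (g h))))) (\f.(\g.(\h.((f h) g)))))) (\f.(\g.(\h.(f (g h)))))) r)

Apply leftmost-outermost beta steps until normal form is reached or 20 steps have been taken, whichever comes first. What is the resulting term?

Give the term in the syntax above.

Step 0: (((((\f.(\g.(\h.(f (g h))))) p) ((\f.(\g.(\h.(f (g h))))) (\f.(\g.(\h.((f h) g)))))) (\f.(\g.(\h.(f (g h)))))) r)
Step 1: ((((\g.(\h.(p (g h)))) ((\f.(\g.(\h.(f (g h))))) (\f.(\g.(\h.((f h) g)))))) (\f.(\g.(\h.(f (g h)))))) r)
Step 2: (((\h.(p (((\f.(\g.(\h.(f (g h))))) (\f.(\g.(\h.((f h) g))))) h))) (\f.(\g.(\h.(f (g h)))))) r)
Step 3: ((p (((\f.(\g.(\h.(f (g h))))) (\f.(\g.(\h.((f h) g))))) (\f.(\g.(\h.(f (g h))))))) r)
Step 4: ((p ((\g.(\h.((\f.(\g.(\h.((f h) g)))) (g h)))) (\f.(\g.(\h.(f (g h))))))) r)
Step 5: ((p (\h.((\f.(\g.(\h.((f h) g)))) ((\f.(\g.(\h.(f (g h))))) h)))) r)
Step 6: ((p (\h.(\g.(\i.((((\f.(\g.(\h.(f (g h))))) h) i) g))))) r)
Step 7: ((p (\h.(\g.(\i.(((\g.(\i.(h (g i)))) i) g))))) r)
Step 8: ((p (\h.(\g.(\i.((\j.(h (i j))) g))))) r)
Step 9: ((p (\h.(\g.(\i.(h (i g)))))) r)

Answer: ((p (\h.(\g.(\i.(h (i g)))))) r)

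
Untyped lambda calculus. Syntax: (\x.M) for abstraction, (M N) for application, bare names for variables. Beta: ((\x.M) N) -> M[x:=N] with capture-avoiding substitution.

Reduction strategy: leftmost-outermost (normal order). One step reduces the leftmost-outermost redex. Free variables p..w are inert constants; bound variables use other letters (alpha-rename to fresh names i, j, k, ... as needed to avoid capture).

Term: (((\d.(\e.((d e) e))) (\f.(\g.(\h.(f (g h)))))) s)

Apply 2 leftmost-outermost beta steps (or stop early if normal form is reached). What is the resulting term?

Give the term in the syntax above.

Answer: (((\f.(\g.(\h.(f (g h))))) s) s)

Derivation:
Step 0: (((\d.(\e.((d e) e))) (\f.(\g.(\h.(f (g h)))))) s)
Step 1: ((\e.(((\f.(\g.(\h.(f (g h))))) e) e)) s)
Step 2: (((\f.(\g.(\h.(f (g h))))) s) s)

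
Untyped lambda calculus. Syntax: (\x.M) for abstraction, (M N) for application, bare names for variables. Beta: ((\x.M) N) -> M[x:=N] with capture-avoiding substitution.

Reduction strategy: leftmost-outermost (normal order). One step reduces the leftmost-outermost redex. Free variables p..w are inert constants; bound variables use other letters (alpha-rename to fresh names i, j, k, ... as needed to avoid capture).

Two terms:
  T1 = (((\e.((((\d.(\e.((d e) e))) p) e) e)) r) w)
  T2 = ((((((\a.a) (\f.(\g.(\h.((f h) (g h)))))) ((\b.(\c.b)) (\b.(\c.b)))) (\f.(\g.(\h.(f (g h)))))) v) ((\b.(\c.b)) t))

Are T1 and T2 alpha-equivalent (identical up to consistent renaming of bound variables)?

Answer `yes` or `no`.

Answer: no

Derivation:
Term 1: (((\e.((((\d.(\e.((d e) e))) p) e) e)) r) w)
Term 2: ((((((\a.a) (\f.(\g.(\h.((f h) (g h)))))) ((\b.(\c.b)) (\b.(\c.b)))) (\f.(\g.(\h.(f (g h)))))) v) ((\b.(\c.b)) t))
Alpha-equivalence: compare structure up to binder renaming.
Result: False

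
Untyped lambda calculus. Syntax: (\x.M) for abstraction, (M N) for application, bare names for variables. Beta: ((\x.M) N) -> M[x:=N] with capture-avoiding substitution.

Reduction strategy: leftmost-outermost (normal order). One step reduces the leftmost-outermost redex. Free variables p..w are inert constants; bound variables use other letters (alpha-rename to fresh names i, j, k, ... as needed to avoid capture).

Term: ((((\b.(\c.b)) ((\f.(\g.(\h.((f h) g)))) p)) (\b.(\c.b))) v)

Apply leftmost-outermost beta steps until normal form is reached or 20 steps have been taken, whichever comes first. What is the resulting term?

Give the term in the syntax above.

Answer: (\h.((p h) v))

Derivation:
Step 0: ((((\b.(\c.b)) ((\f.(\g.(\h.((f h) g)))) p)) (\b.(\c.b))) v)
Step 1: (((\c.((\f.(\g.(\h.((f h) g)))) p)) (\b.(\c.b))) v)
Step 2: (((\f.(\g.(\h.((f h) g)))) p) v)
Step 3: ((\g.(\h.((p h) g))) v)
Step 4: (\h.((p h) v))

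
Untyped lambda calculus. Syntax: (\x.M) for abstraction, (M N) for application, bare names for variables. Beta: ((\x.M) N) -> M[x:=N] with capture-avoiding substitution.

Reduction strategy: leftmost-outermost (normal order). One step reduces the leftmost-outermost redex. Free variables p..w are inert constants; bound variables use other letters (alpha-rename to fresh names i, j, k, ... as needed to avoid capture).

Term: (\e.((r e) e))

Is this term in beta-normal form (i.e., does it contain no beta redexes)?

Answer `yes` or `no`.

Term: (\e.((r e) e))
No beta redexes found.

Answer: yes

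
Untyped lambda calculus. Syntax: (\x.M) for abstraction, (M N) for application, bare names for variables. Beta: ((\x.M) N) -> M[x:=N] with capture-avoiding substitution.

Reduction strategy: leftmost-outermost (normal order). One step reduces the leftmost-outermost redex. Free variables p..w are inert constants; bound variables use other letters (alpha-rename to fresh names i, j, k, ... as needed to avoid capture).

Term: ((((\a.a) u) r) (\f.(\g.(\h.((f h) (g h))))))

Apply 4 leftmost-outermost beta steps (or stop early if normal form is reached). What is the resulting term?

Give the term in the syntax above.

Step 0: ((((\a.a) u) r) (\f.(\g.(\h.((f h) (g h))))))
Step 1: ((u r) (\f.(\g.(\h.((f h) (g h))))))
Step 2: (normal form reached)

Answer: ((u r) (\f.(\g.(\h.((f h) (g h))))))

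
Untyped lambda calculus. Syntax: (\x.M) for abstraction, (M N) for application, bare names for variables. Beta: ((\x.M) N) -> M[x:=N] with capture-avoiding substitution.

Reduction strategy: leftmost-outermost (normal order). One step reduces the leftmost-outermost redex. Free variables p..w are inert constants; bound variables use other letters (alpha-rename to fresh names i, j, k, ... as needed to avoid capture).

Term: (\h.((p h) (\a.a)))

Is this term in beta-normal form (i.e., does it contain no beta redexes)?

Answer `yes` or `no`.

Answer: yes

Derivation:
Term: (\h.((p h) (\a.a)))
No beta redexes found.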